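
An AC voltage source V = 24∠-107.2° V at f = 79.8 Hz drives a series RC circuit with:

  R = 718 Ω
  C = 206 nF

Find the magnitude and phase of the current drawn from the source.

Step 1 — Angular frequency: ω = 2π·f = 2π·79.8 = 501.4 rad/s.
Step 2 — Component impedances:
  R: Z = R = 718 Ω
  C: Z = 1/(jωC) = -j/(ω·C) = 0 - j9682 Ω
Step 3 — Series combination: Z_total = R + C = 718 - j9682 Ω = 9708∠-85.8° Ω.
Step 4 — Source phasor: V = 24∠-107.2° V = -7.097 - j22.93 V.
Step 5 — Ohm's law: I = V / Z_total = (-7.097 - j22.93) / (718 - j9682) = 0.002301 - j0.0009037 A.
Step 6 — Convert to polar: |I| = 0.002472 A, ∠I = -21.4°.

I = 0.002472∠-21.4° A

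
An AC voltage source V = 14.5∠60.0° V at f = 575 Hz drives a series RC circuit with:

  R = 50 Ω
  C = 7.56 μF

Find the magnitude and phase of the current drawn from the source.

Step 1 — Angular frequency: ω = 2π·f = 2π·575 = 3613 rad/s.
Step 2 — Component impedances:
  R: Z = R = 50 Ω
  C: Z = 1/(jωC) = -j/(ω·C) = 0 - j36.61 Ω
Step 3 — Series combination: Z_total = R + C = 50 - j36.61 Ω = 61.97∠-36.2° Ω.
Step 4 — Source phasor: V = 14.5∠60.0° V = 7.25 + j12.56 V.
Step 5 — Ohm's law: I = V / Z_total = (7.25 + j12.56) / (50 - j36.61) = -0.02532 + j0.2326 A.
Step 6 — Convert to polar: |I| = 0.234 A, ∠I = 96.2°.

I = 0.234∠96.2° A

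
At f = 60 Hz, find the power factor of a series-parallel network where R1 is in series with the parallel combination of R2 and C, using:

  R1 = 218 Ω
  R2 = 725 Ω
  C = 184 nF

Step 1 — Angular frequency: ω = 2π·f = 2π·60 = 377 rad/s.
Step 2 — Component impedances:
  R1: Z = R = 218 Ω
  R2: Z = R = 725 Ω
  C: Z = 1/(jωC) = -j/(ω·C) = 0 - j1.442e+04 Ω
Step 3 — Parallel branch: R2 || C = 1/(1/R2 + 1/C) = 723.2 - j36.37 Ω.
Step 4 — Series with R1: Z_total = R1 + (R2 || C) = 941.2 - j36.37 Ω = 941.9∠-2.2° Ω.
Step 5 — Power factor: PF = cos(φ) = Re(Z)/|Z| = 941.2/941.9 = 0.9993.
Step 6 — Type: Im(Z) = -36.37 ⇒ leading (phase φ = -2.2°).

PF = 0.9993 (leading, φ = -2.2°)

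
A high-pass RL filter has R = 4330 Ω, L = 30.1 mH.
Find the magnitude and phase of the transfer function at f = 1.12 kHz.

Step 1 — Angular frequency: ω = 2π·1120 = 7037 rad/s.
Step 2 — Transfer function: H(jω) = jωL/(R + jωL).
Step 3 — Numerator jωL = j·211.8; denominator R + jωL = 4330 + j211.8.
Step 4 — H = 0.002387 + j0.0488.
Step 5 — Magnitude: |H| = 0.04886 (-26.2 dB); phase: φ = 87.2°.

|H| = 0.04886 (-26.2 dB), φ = 87.2°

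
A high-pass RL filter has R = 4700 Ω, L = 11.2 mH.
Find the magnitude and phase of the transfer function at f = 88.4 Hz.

Step 1 — Angular frequency: ω = 2π·88.4 = 555.4 rad/s.
Step 2 — Transfer function: H(jω) = jωL/(R + jωL).
Step 3 — Numerator jωL = j·6.221; denominator R + jωL = 4700 + j6.221.
Step 4 — H = 1.752e-06 + j0.001324.
Step 5 — Magnitude: |H| = 0.001324 (-57.6 dB); phase: φ = 89.9°.

|H| = 0.001324 (-57.6 dB), φ = 89.9°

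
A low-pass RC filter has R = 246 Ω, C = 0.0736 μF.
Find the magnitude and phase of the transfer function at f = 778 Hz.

Step 1 — Angular frequency: ω = 2π·778 = 4888 rad/s.
Step 2 — Transfer function: H(jω) = 1/(1 + jωRC).
Step 3 — Denominator: 1 + jωRC = 1 + j·4888·246·7.36e-08 = 1 + j0.08851.
Step 4 — H = 0.9922 - j0.08782.
Step 5 — Magnitude: |H| = 0.9961 (-0.0 dB); phase: φ = -5.1°.

|H| = 0.9961 (-0.0 dB), φ = -5.1°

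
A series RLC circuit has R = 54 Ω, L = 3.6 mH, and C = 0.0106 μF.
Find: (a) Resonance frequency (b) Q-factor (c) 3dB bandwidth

Step 1 — Resonance condition Im(Z)=0 gives ω₀ = 1/√(LC).
Step 2 — ω₀ = 1/√(0.0036·1.06e-08) = 1.619e+05 rad/s.
Step 3 — f₀ = ω₀/(2π) = 2.576e+04 Hz.
Step 4 — Series Q: Q = ω₀L/R = 1.619e+05·0.0036/54 = 10.79.
Step 5 — 3dB bandwidth: Δω = ω₀/Q = 1.5e+04 rad/s; BW = Δω/(2π) = 2387 Hz.

(a) f₀ = 2.576e+04 Hz  (b) Q = 10.79  (c) BW = 2387 Hz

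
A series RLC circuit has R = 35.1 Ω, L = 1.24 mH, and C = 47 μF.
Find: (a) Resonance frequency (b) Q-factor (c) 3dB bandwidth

Step 1 — Resonance: ω₀ = 1/√(LC) = 1/√(0.00124·4.7e-05) = 4142 rad/s.
Step 2 — f₀ = ω₀/(2π) = 659.3 Hz.
Step 3 — Series Q: Q = ω₀L/R = 4142·0.00124/35.1 = 0.1463.
Step 4 — Bandwidth: Δω = ω₀/Q = 2.831e+04 rad/s; BW = Δω/(2π) = 4505 Hz.

(a) f₀ = 659.3 Hz  (b) Q = 0.1463  (c) BW = 4505 Hz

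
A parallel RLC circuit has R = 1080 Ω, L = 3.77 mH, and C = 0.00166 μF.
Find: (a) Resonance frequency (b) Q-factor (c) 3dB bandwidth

Step 1 — Resonance: ω₀ = 1/√(LC) = 1/√(0.00377·1.66e-09) = 3.997e+05 rad/s.
Step 2 — f₀ = ω₀/(2π) = 6.362e+04 Hz.
Step 3 — Parallel Q: Q = R/(ω₀L) = 1080/(3.997e+05·0.00377) = 0.7167.
Step 4 — Bandwidth: Δω = ω₀/Q = 5.578e+05 rad/s; BW = Δω/(2π) = 8.877e+04 Hz.

(a) f₀ = 6.362e+04 Hz  (b) Q = 0.7167  (c) BW = 8.877e+04 Hz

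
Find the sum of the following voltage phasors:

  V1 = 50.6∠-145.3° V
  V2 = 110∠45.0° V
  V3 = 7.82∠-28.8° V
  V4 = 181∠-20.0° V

Step 1 — Convert each phasor to rectangular form:
  V1 = 50.6·(cos(-145.3°) + j·sin(-145.3°)) = -41.6 - j28.81 V
  V2 = 110·(cos(45.0°) + j·sin(45.0°)) = 77.78 + j77.78 V
  V3 = 7.82·(cos(-28.8°) + j·sin(-28.8°)) = 6.853 - j3.767 V
  V4 = 181·(cos(-20.0°) + j·sin(-20.0°)) = 170.1 - j61.91 V
Step 2 — Sum components: V_total = 213.1 - j16.7 V.
Step 3 — Convert to polar: |V_total| = 213.8 V, ∠V_total = -4.5°.

V_total = 213.8∠-4.5° V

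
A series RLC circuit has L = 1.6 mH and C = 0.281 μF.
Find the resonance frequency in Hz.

Step 1 — Resonance condition Im(Z)=0 gives ω₀ = 1/√(LC).
Step 2 — ω₀ = 1/√(0.0016·2.81e-07) = 4.716e+04 rad/s.
Step 3 — f₀ = ω₀/(2π) = 7506 Hz.

f₀ = 7506 Hz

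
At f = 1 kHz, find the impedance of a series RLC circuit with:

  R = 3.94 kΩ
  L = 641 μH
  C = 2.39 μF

Step 1 — Angular frequency: ω = 2π·f = 2π·1000 = 6283 rad/s.
Step 2 — Component impedances:
  R: Z = R = 3940 Ω
  L: Z = jωL = j·6283·0.000641 = 0 + j4.028 Ω
  C: Z = 1/(jωC) = -j/(ω·C) = 0 - j66.59 Ω
Step 3 — Series combination: Z_total = R + L + C = 3940 - j62.56 Ω = 3940∠-0.9° Ω.

Z = 3940 - j62.56 Ω = 3940∠-0.9° Ω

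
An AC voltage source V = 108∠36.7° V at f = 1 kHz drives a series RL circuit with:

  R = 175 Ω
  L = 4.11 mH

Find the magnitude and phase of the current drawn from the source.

Step 1 — Angular frequency: ω = 2π·f = 2π·1000 = 6283 rad/s.
Step 2 — Component impedances:
  R: Z = R = 175 Ω
  L: Z = jωL = j·6283·0.00411 = 0 + j25.82 Ω
Step 3 — Series combination: Z_total = R + L = 175 + j25.82 Ω = 176.9∠8.4° Ω.
Step 4 — Source phasor: V = 108∠36.7° V = 86.59 + j64.54 V.
Step 5 — Ohm's law: I = V / Z_total = (86.59 + j64.54) / (175 + j25.82) = 0.5375 + j0.2895 A.
Step 6 — Convert to polar: |I| = 0.6105 A, ∠I = 28.3°.

I = 0.6105∠28.3° A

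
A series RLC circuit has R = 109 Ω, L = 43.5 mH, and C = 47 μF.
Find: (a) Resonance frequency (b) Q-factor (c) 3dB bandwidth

Step 1 — Resonance: ω₀ = 1/√(LC) = 1/√(0.0435·4.7e-05) = 699.4 rad/s.
Step 2 — f₀ = ω₀/(2π) = 111.3 Hz.
Step 3 — Series Q: Q = ω₀L/R = 699.4·0.0435/109 = 0.2791.
Step 4 — Bandwidth: Δω = ω₀/Q = 2506 rad/s; BW = Δω/(2π) = 398.8 Hz.

(a) f₀ = 111.3 Hz  (b) Q = 0.2791  (c) BW = 398.8 Hz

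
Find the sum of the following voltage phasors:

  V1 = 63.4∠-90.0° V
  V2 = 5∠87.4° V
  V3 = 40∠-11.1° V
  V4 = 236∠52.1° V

Step 1 — Convert each phasor to rectangular form:
  V1 = 63.4·(cos(-90.0°) + j·sin(-90.0°)) = 0 - j63.4 V
  V2 = 5·(cos(87.4°) + j·sin(87.4°)) = 0.2268 + j4.995 V
  V3 = 40·(cos(-11.1°) + j·sin(-11.1°)) = 39.25 - j7.701 V
  V4 = 236·(cos(52.1°) + j·sin(52.1°)) = 145 + j186.2 V
Step 2 — Sum components: V_total = 184.4 + j120.1 V.
Step 3 — Convert to polar: |V_total| = 220.1 V, ∠V_total = 33.1°.

V_total = 220.1∠33.1° V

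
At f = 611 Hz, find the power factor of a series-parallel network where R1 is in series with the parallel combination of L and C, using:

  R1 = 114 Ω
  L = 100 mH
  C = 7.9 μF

Step 1 — Angular frequency: ω = 2π·f = 2π·611 = 3839 rad/s.
Step 2 — Component impedances:
  R1: Z = R = 114 Ω
  L: Z = jωL = j·3839·0.1 = 0 + j383.9 Ω
  C: Z = 1/(jωC) = -j/(ω·C) = 0 - j32.97 Ω
Step 3 — Parallel branch: L || C = 1/(1/L + 1/C) = 0 - j36.07 Ω.
Step 4 — Series with R1: Z_total = R1 + (L || C) = 114 - j36.07 Ω = 119.6∠-17.6° Ω.
Step 5 — Power factor: PF = cos(φ) = Re(Z)/|Z| = 114/119.57 = 0.9534.
Step 6 — Type: Im(Z) = -36.07 ⇒ leading (phase φ = -17.6°).

PF = 0.9534 (leading, φ = -17.6°)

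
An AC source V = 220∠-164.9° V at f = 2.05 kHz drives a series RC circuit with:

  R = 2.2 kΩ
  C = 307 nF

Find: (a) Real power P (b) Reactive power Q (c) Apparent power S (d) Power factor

Step 1 — Angular frequency: ω = 2π·f = 2π·2050 = 1.288e+04 rad/s.
Step 2 — Component impedances:
  R: Z = R = 2200 Ω
  C: Z = 1/(jωC) = -j/(ω·C) = 0 - j252.9 Ω
Step 3 — Series combination: Z_total = R + C = 2200 - j252.9 Ω = 2214∠-6.6° Ω.
Step 4 — Source phasor: V = 220∠-164.9° V = -212.4 - j57.31 V.
Step 5 — Current: I = V / Z = -0.09233 - j0.03666 A = 0.09935∠-158.3° A.
Step 6 — Complex power: S = V·I* = 21.71 - j2.496 VA.
Step 7 — Real power: P = Re(S) = 21.71 W.
Step 8 — Reactive power: Q = Im(S) = -2.496 VAR.
Step 9 — Apparent power: |S| = 21.86 VA.
Step 10 — Power factor: PF = P/|S| = 0.9935 (leading).

(a) P = 21.71 W  (b) Q = -2.496 VAR  (c) S = 21.86 VA  (d) PF = 0.9935 (leading)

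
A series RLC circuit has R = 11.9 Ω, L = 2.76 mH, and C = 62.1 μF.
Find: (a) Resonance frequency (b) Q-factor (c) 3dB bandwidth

Step 1 — Resonance condition Im(Z)=0 gives ω₀ = 1/√(LC).
Step 2 — ω₀ = 1/√(0.00276·6.21e-05) = 2415 rad/s.
Step 3 — f₀ = ω₀/(2π) = 384.4 Hz.
Step 4 — Series Q: Q = ω₀L/R = 2415·0.00276/11.9 = 0.5602.
Step 5 — 3dB bandwidth: Δω = ω₀/Q = 4312 rad/s; BW = Δω/(2π) = 686.2 Hz.

(a) f₀ = 384.4 Hz  (b) Q = 0.5602  (c) BW = 686.2 Hz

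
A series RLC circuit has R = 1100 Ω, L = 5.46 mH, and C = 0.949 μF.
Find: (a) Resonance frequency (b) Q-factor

Step 1 — Resonance condition Im(Z)=0 gives ω₀ = 1/√(LC).
Step 2 — ω₀ = 1/√(0.00546·9.49e-07) = 1.389e+04 rad/s.
Step 3 — f₀ = ω₀/(2π) = 2211 Hz.
Step 4 — Series Q: Q = ω₀L/R = 1.389e+04·0.00546/1100 = 0.06896.

(a) f₀ = 2211 Hz  (b) Q = 0.06896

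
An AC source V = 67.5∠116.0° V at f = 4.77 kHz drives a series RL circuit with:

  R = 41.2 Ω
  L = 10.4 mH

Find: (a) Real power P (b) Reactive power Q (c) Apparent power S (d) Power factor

Step 1 — Angular frequency: ω = 2π·f = 2π·4770 = 2.997e+04 rad/s.
Step 2 — Component impedances:
  R: Z = R = 41.2 Ω
  L: Z = jωL = j·2.997e+04·0.0104 = 0 + j311.7 Ω
Step 3 — Series combination: Z_total = R + L = 41.2 + j311.7 Ω = 314.4∠82.5° Ω.
Step 4 — Source phasor: V = 67.5∠116.0° V = -29.59 + j60.67 V.
Step 5 — Current: I = V / Z = 0.179 + j0.1186 A = 0.2147∠33.5° A.
Step 6 — Complex power: S = V·I* = 1.899 + j14.37 VA.
Step 7 — Real power: P = Re(S) = 1.899 W.
Step 8 — Reactive power: Q = Im(S) = 14.37 VAR.
Step 9 — Apparent power: |S| = 14.49 VA.
Step 10 — Power factor: PF = P/|S| = 0.131 (lagging).

(a) P = 1.899 W  (b) Q = 14.37 VAR  (c) S = 14.49 VA  (d) PF = 0.131 (lagging)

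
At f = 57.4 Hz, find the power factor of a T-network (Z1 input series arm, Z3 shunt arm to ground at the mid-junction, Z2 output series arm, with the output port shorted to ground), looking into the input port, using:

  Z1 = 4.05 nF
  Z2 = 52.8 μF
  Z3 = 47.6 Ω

Step 1 — Angular frequency: ω = 2π·f = 2π·57.4 = 360.7 rad/s.
Step 2 — Component impedances:
  Z1: Z = 1/(jωC) = -j/(ω·C) = 0 - j6.846e+05 Ω
  Z2: Z = 1/(jωC) = -j/(ω·C) = 0 - j52.51 Ω
  Z3: Z = R = 47.6 Ω
Step 3 — With the output port shorted to ground, the output series arm Z2 runs from the junction to ground; the shunt arm Z3 also runs from the junction to ground. They appear in parallel: Z3 || Z2 = 26.13 - j23.69 Ω.
Step 4 — Series with input arm Z1: Z_in = Z1 + (Z3 || Z2) = 26.13 - j6.846e+05 Ω = 6.846e+05∠-90.0° Ω.
Step 5 — Power factor: PF = cos(φ) = Re(Z)/|Z| = 26.13/6.846e+05 = 3.817e-05.
Step 6 — Type: Im(Z) = -6.846e+05 ⇒ leading (phase φ = -90.0°).

PF = 3.817e-05 (leading, φ = -90.0°)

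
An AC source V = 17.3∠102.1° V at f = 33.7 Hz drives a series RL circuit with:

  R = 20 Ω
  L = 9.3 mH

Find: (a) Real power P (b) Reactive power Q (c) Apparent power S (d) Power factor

Step 1 — Angular frequency: ω = 2π·f = 2π·33.7 = 211.7 rad/s.
Step 2 — Component impedances:
  R: Z = R = 20 Ω
  L: Z = jωL = j·211.7·0.0093 = 0 + j1.969 Ω
Step 3 — Series combination: Z_total = R + L = 20 + j1.969 Ω = 20.1∠5.6° Ω.
Step 4 — Source phasor: V = 17.3∠102.1° V = -3.626 + j16.92 V.
Step 5 — Current: I = V / Z = -0.0971 + j0.8553 A = 0.8608∠96.5° A.
Step 6 — Complex power: S = V·I* = 14.82 + j1.459 VA.
Step 7 — Real power: P = Re(S) = 14.82 W.
Step 8 — Reactive power: Q = Im(S) = 1.459 VAR.
Step 9 — Apparent power: |S| = 14.89 VA.
Step 10 — Power factor: PF = P/|S| = 0.9952 (lagging).

(a) P = 14.82 W  (b) Q = 1.459 VAR  (c) S = 14.89 VA  (d) PF = 0.9952 (lagging)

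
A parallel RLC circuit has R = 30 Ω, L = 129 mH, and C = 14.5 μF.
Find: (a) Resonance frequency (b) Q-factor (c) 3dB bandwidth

Step 1 — Resonance: ω₀ = 1/√(LC) = 1/√(0.129·1.45e-05) = 731.2 rad/s.
Step 2 — f₀ = ω₀/(2π) = 116.4 Hz.
Step 3 — Parallel Q: Q = R/(ω₀L) = 30/(731.2·0.129) = 0.3181.
Step 4 — Bandwidth: Δω = ω₀/Q = 2299 rad/s; BW = Δω/(2π) = 365.9 Hz.

(a) f₀ = 116.4 Hz  (b) Q = 0.3181  (c) BW = 365.9 Hz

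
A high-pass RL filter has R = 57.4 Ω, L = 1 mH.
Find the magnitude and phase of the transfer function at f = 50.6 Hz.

Step 1 — Angular frequency: ω = 2π·50.6 = 317.9 rad/s.
Step 2 — Transfer function: H(jω) = jωL/(R + jωL).
Step 3 — Numerator jωL = j·0.3179; denominator R + jωL = 57.4 + j0.3179.
Step 4 — H = 3.068e-05 + j0.005539.
Step 5 — Magnitude: |H| = 0.005539 (-45.1 dB); phase: φ = 89.7°.

|H| = 0.005539 (-45.1 dB), φ = 89.7°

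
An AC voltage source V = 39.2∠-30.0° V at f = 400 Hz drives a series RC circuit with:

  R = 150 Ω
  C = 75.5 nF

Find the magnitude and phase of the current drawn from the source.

Step 1 — Angular frequency: ω = 2π·f = 2π·400 = 2513 rad/s.
Step 2 — Component impedances:
  R: Z = R = 150 Ω
  C: Z = 1/(jωC) = -j/(ω·C) = 0 - j5270 Ω
Step 3 — Series combination: Z_total = R + C = 150 - j5270 Ω = 5272∠-88.4° Ω.
Step 4 — Source phasor: V = 39.2∠-30.0° V = 33.95 - j19.6 V.
Step 5 — Ohm's law: I = V / Z_total = (33.95 - j19.6) / (150 - j5270) = 0.003899 + j0.006331 A.
Step 6 — Convert to polar: |I| = 0.007435 A, ∠I = 58.4°.

I = 0.007435∠58.4° A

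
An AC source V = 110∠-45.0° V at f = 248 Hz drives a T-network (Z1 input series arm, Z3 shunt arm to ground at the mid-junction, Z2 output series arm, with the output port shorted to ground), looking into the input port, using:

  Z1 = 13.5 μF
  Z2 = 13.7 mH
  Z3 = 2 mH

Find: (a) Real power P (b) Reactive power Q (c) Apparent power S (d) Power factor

Step 1 — Angular frequency: ω = 2π·f = 2π·248 = 1558 rad/s.
Step 2 — Component impedances:
  Z1: Z = 1/(jωC) = -j/(ω·C) = 0 - j47.54 Ω
  Z2: Z = jωL = j·1558·0.0137 = 0 + j21.35 Ω
  Z3: Z = jωL = j·1558·0.002 = 0 + j3.116 Ω
Step 3 — With the output port shorted to ground, the output series arm Z2 runs from the junction to ground; the shunt arm Z3 also runs from the junction to ground. They appear in parallel: Z3 || Z2 = 0 + j2.719 Ω.
Step 4 — Series with input arm Z1: Z_in = Z1 + (Z3 || Z2) = 0 - j44.82 Ω = 44.82∠-90.0° Ω.
Step 5 — Source phasor: V = 110∠-45.0° V = 77.78 - j77.78 V.
Step 6 — Current: I = V / Z = 1.736 + j1.736 A = 2.454∠45.0° A.
Step 7 — Complex power: S = V·I* = 0 - j270 VA.
Step 8 — Real power: P = Re(S) = 0 W.
Step 9 — Reactive power: Q = Im(S) = -270 VAR.
Step 10 — Apparent power: |S| = 270 VA.
Step 11 — Power factor: PF = P/|S| = 0 (leading).

(a) P = 0 W  (b) Q = -270 VAR  (c) S = 270 VA  (d) PF = 0 (leading)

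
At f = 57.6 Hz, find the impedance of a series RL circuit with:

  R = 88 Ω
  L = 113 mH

Step 1 — Angular frequency: ω = 2π·f = 2π·57.6 = 361.9 rad/s.
Step 2 — Component impedances:
  R: Z = R = 88 Ω
  L: Z = jωL = j·361.9·0.113 = 0 + j40.9 Ω
Step 3 — Series combination: Z_total = R + L = 88 + j40.9 Ω = 97.04∠24.9° Ω.

Z = 88 + j40.9 Ω = 97.04∠24.9° Ω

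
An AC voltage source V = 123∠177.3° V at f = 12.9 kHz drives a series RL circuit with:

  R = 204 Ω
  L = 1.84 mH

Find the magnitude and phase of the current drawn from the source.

Step 1 — Angular frequency: ω = 2π·f = 2π·1.29e+04 = 8.105e+04 rad/s.
Step 2 — Component impedances:
  R: Z = R = 204 Ω
  L: Z = jωL = j·8.105e+04·0.00184 = 0 + j149.1 Ω
Step 3 — Series combination: Z_total = R + L = 204 + j149.1 Ω = 252.7∠36.2° Ω.
Step 4 — Source phasor: V = 123∠177.3° V = -122.9 + j5.794 V.
Step 5 — Ohm's law: I = V / Z_total = (-122.9 + j5.794) / (204 + j149.1) = -0.379 + j0.3055 A.
Step 6 — Convert to polar: |I| = 0.4867 A, ∠I = 141.1°.

I = 0.4867∠141.1° A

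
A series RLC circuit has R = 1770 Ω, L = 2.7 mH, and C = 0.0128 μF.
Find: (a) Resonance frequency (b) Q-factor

Step 1 — Resonance condition Im(Z)=0 gives ω₀ = 1/√(LC).
Step 2 — ω₀ = 1/√(0.0027·1.28e-08) = 1.701e+05 rad/s.
Step 3 — f₀ = ω₀/(2π) = 2.707e+04 Hz.
Step 4 — Series Q: Q = ω₀L/R = 1.701e+05·0.0027/1770 = 0.2595.

(a) f₀ = 2.707e+04 Hz  (b) Q = 0.2595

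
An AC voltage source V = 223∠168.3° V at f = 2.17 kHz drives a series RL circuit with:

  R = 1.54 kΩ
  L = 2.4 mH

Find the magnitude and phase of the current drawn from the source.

Step 1 — Angular frequency: ω = 2π·f = 2π·2170 = 1.363e+04 rad/s.
Step 2 — Component impedances:
  R: Z = R = 1540 Ω
  L: Z = jωL = j·1.363e+04·0.0024 = 0 + j32.72 Ω
Step 3 — Series combination: Z_total = R + L = 1540 + j32.72 Ω = 1540∠1.2° Ω.
Step 4 — Source phasor: V = 223∠168.3° V = -218.4 + j45.22 V.
Step 5 — Ohm's law: I = V / Z_total = (-218.4 + j45.22) / (1540 + j32.72) = -0.1411 + j0.03236 A.
Step 6 — Convert to polar: |I| = 0.1448 A, ∠I = 167.1°.

I = 0.1448∠167.1° A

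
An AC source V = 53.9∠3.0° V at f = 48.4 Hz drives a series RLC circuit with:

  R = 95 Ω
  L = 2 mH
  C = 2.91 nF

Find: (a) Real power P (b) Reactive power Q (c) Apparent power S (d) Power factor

Step 1 — Angular frequency: ω = 2π·f = 2π·48.4 = 304.1 rad/s.
Step 2 — Component impedances:
  R: Z = R = 95 Ω
  L: Z = jωL = j·304.1·0.002 = 0 + j0.6082 Ω
  C: Z = 1/(jωC) = -j/(ω·C) = 0 - j1.13e+06 Ω
Step 3 — Series combination: Z_total = R + L + C = 95 - j1.13e+06 Ω = 1.13e+06∠-90.0° Ω.
Step 4 — Source phasor: V = 53.9∠3.0° V = 53.83 + j2.821 V.
Step 5 — Current: I = V / Z = -2.492e-06 + j4.763e-05 A = 4.77e-05∠93.0° A.
Step 6 — Complex power: S = V·I* = 2.161e-07 - j0.002571 VA.
Step 7 — Real power: P = Re(S) = 2.161e-07 W.
Step 8 — Reactive power: Q = Im(S) = -0.002571 VAR.
Step 9 — Apparent power: |S| = 0.002571 VA.
Step 10 — Power factor: PF = P/|S| = 8.407e-05 (leading).

(a) P = 2.161e-07 W  (b) Q = -0.002571 VAR  (c) S = 0.002571 VA  (d) PF = 8.407e-05 (leading)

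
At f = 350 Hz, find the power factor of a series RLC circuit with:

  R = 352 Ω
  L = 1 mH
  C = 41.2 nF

Step 1 — Angular frequency: ω = 2π·f = 2π·350 = 2199 rad/s.
Step 2 — Component impedances:
  R: Z = R = 352 Ω
  L: Z = jωL = j·2199·0.001 = 0 + j2.199 Ω
  C: Z = 1/(jωC) = -j/(ω·C) = 0 - j1.104e+04 Ω
Step 3 — Series combination: Z_total = R + L + C = 352 - j1.103e+04 Ω = 1.104e+04∠-88.2° Ω.
Step 4 — Power factor: PF = cos(φ) = Re(Z)/|Z| = 352/1.104e+04 = 0.03188.
Step 5 — Type: Im(Z) = -1.103e+04 ⇒ leading (phase φ = -88.2°).

PF = 0.03188 (leading, φ = -88.2°)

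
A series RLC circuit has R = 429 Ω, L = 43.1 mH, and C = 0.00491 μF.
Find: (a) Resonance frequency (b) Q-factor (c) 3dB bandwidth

Step 1 — Resonance: ω₀ = 1/√(LC) = 1/√(0.0431·4.91e-09) = 6.874e+04 rad/s.
Step 2 — f₀ = ω₀/(2π) = 1.094e+04 Hz.
Step 3 — Series Q: Q = ω₀L/R = 6.874e+04·0.0431/429 = 6.906.
Step 4 — Bandwidth: Δω = ω₀/Q = 9954 rad/s; BW = Δω/(2π) = 1584 Hz.

(a) f₀ = 1.094e+04 Hz  (b) Q = 6.906  (c) BW = 1584 Hz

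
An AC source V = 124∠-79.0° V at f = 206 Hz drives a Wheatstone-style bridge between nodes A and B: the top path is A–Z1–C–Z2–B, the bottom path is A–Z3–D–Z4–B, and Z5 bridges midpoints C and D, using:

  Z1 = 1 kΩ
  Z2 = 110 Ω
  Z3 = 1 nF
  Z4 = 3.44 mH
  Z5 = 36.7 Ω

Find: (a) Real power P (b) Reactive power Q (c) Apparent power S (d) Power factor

Step 1 — Angular frequency: ω = 2π·f = 2π·206 = 1294 rad/s.
Step 2 — Component impedances:
  Z1: Z = R = 1000 Ω
  Z2: Z = R = 110 Ω
  Z3: Z = 1/(jωC) = -j/(ω·C) = 0 - j7.726e+05 Ω
  Z4: Z = jωL = j·1294·0.00344 = 0 + j4.453 Ω
  Z5: Z = R = 36.7 Ω
Step 3 — Bridge requires nodal analysis (the Z5 bridge couples midpoints C and D, so the two paths cannot be reduced to a simple series/parallel combination). Setting node B to ground and injecting 1 A at node A, the 3-node admittance system at A, C, D solves to V_A = Z_AB = 1028 + j1.135 Ω = 1028∠0.1° Ω.
Step 4 — Source phasor: V = 124∠-79.0° V = 23.66 - j121.7 V.
Step 5 — Current: I = V / Z = 0.02289 - j0.1185 A = 0.1207∠-79.1° A.
Step 6 — Complex power: S = V·I* = 14.96 + j0.01652 VA.
Step 7 — Real power: P = Re(S) = 14.96 W.
Step 8 — Reactive power: Q = Im(S) = 0.01652 VAR.
Step 9 — Apparent power: |S| = 14.96 VA.
Step 10 — Power factor: PF = P/|S| = 1 (lagging).

(a) P = 14.96 W  (b) Q = 0.01652 VAR  (c) S = 14.96 VA  (d) PF = 1 (lagging)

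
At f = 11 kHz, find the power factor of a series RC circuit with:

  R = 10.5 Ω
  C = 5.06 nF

Step 1 — Angular frequency: ω = 2π·f = 2π·1.1e+04 = 6.912e+04 rad/s.
Step 2 — Component impedances:
  R: Z = R = 10.5 Ω
  C: Z = 1/(jωC) = -j/(ω·C) = 0 - j2859 Ω
Step 3 — Series combination: Z_total = R + C = 10.5 - j2859 Ω = 2859∠-89.8° Ω.
Step 4 — Power factor: PF = cos(φ) = Re(Z)/|Z| = 10.5/2859.4 = 0.003672.
Step 5 — Type: Im(Z) = -2859 ⇒ leading (phase φ = -89.8°).

PF = 0.003672 (leading, φ = -89.8°)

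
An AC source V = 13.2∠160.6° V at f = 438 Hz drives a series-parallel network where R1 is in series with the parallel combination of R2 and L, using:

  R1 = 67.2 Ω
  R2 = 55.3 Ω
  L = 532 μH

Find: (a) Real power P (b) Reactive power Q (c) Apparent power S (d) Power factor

Step 1 — Angular frequency: ω = 2π·f = 2π·438 = 2752 rad/s.
Step 2 — Component impedances:
  R1: Z = R = 67.2 Ω
  R2: Z = R = 55.3 Ω
  L: Z = jωL = j·2752·0.000532 = 0 + j1.464 Ω
Step 3 — Parallel branch: R2 || L = 1/(1/R2 + 1/L) = 0.03873 + j1.463 Ω.
Step 4 — Series with R1: Z_total = R1 + (R2 || L) = 67.24 + j1.463 Ω = 67.25∠1.2° Ω.
Step 5 — Source phasor: V = 13.2∠160.6° V = -12.45 + j4.385 V.
Step 6 — Current: I = V / Z = -0.1837 + j0.0692 A = 0.1963∠159.4° A.
Step 7 — Complex power: S = V·I* = 2.59 + j0.05636 VA.
Step 8 — Real power: P = Re(S) = 2.59 W.
Step 9 — Reactive power: Q = Im(S) = 0.05636 VAR.
Step 10 — Apparent power: |S| = 2.591 VA.
Step 11 — Power factor: PF = P/|S| = 0.9998 (lagging).

(a) P = 2.59 W  (b) Q = 0.05636 VAR  (c) S = 2.591 VA  (d) PF = 0.9998 (lagging)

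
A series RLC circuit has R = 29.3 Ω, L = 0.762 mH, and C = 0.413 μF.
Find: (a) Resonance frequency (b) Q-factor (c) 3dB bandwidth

Step 1 — Resonance: ω₀ = 1/√(LC) = 1/√(0.000762·4.13e-07) = 5.637e+04 rad/s.
Step 2 — f₀ = ω₀/(2π) = 8972 Hz.
Step 3 — Series Q: Q = ω₀L/R = 5.637e+04·0.000762/29.3 = 1.466.
Step 4 — Bandwidth: Δω = ω₀/Q = 3.845e+04 rad/s; BW = Δω/(2π) = 6120 Hz.

(a) f₀ = 8972 Hz  (b) Q = 1.466  (c) BW = 6120 Hz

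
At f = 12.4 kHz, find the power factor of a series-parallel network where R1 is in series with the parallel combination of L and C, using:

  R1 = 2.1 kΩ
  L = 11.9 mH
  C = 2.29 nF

Step 1 — Angular frequency: ω = 2π·f = 2π·1.24e+04 = 7.791e+04 rad/s.
Step 2 — Component impedances:
  R1: Z = R = 2100 Ω
  L: Z = jωL = j·7.791e+04·0.0119 = 0 + j927.1 Ω
  C: Z = 1/(jωC) = -j/(ω·C) = 0 - j5605 Ω
Step 3 — Parallel branch: L || C = 1/(1/L + 1/C) = 0 + j1111 Ω.
Step 4 — Series with R1: Z_total = R1 + (L || C) = 2100 + j1111 Ω = 2376∠27.9° Ω.
Step 5 — Power factor: PF = cos(φ) = Re(Z)/|Z| = 2100/2375.7 = 0.8839.
Step 6 — Type: Im(Z) = 1111 ⇒ lagging (phase φ = 27.9°).

PF = 0.8839 (lagging, φ = 27.9°)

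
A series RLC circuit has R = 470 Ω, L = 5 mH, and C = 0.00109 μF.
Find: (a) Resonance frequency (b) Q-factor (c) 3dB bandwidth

Step 1 — Resonance: ω₀ = 1/√(LC) = 1/√(0.005·1.09e-09) = 4.284e+05 rad/s.
Step 2 — f₀ = ω₀/(2π) = 6.817e+04 Hz.
Step 3 — Series Q: Q = ω₀L/R = 4.284e+05·0.005/470 = 4.557.
Step 4 — Bandwidth: Δω = ω₀/Q = 9.4e+04 rad/s; BW = Δω/(2π) = 1.496e+04 Hz.

(a) f₀ = 6.817e+04 Hz  (b) Q = 4.557  (c) BW = 1.496e+04 Hz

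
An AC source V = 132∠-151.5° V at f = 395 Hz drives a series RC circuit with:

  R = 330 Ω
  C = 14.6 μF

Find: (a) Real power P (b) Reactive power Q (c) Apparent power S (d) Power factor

Step 1 — Angular frequency: ω = 2π·f = 2π·395 = 2482 rad/s.
Step 2 — Component impedances:
  R: Z = R = 330 Ω
  C: Z = 1/(jωC) = -j/(ω·C) = 0 - j27.6 Ω
Step 3 — Series combination: Z_total = R + C = 330 - j27.6 Ω = 331.2∠-4.8° Ω.
Step 4 — Source phasor: V = 132∠-151.5° V = -116 - j62.98 V.
Step 5 — Current: I = V / Z = -0.3332 - j0.2187 A = 0.3986∠-146.7° A.
Step 6 — Complex power: S = V·I* = 52.43 - j4.385 VA.
Step 7 — Real power: P = Re(S) = 52.43 W.
Step 8 — Reactive power: Q = Im(S) = -4.385 VAR.
Step 9 — Apparent power: |S| = 52.62 VA.
Step 10 — Power factor: PF = P/|S| = 0.9965 (leading).

(a) P = 52.43 W  (b) Q = -4.385 VAR  (c) S = 52.62 VA  (d) PF = 0.9965 (leading)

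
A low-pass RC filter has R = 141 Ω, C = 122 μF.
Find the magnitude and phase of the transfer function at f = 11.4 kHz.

Step 1 — Angular frequency: ω = 2π·1.14e+04 = 7.163e+04 rad/s.
Step 2 — Transfer function: H(jω) = 1/(1 + jωRC).
Step 3 — Denominator: 1 + jωRC = 1 + j·7.163e+04·141·0.000122 = 1 + j1232.
Step 4 — H = 6.587e-07 - j0.0008116.
Step 5 — Magnitude: |H| = 0.0008116 (-61.8 dB); phase: φ = -90.0°.

|H| = 0.0008116 (-61.8 dB), φ = -90.0°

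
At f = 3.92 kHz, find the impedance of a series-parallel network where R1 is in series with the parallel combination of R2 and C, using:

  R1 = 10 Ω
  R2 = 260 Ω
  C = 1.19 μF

Step 1 — Angular frequency: ω = 2π·f = 2π·3920 = 2.463e+04 rad/s.
Step 2 — Component impedances:
  R1: Z = R = 10 Ω
  R2: Z = R = 260 Ω
  C: Z = 1/(jωC) = -j/(ω·C) = 0 - j34.12 Ω
Step 3 — Parallel branch: R2 || C = 1/(1/R2 + 1/C) = 4.401 - j33.54 Ω.
Step 4 — Series with R1: Z_total = R1 + (R2 || C) = 14.4 - j33.54 Ω = 36.5∠-66.8° Ω.

Z = 14.4 - j33.54 Ω = 36.5∠-66.8° Ω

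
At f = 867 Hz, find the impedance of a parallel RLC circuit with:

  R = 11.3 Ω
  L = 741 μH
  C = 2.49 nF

Step 1 — Angular frequency: ω = 2π·f = 2π·867 = 5448 rad/s.
Step 2 — Component impedances:
  R: Z = R = 11.3 Ω
  L: Z = jωL = j·5448·0.000741 = 0 + j4.037 Ω
  C: Z = 1/(jωC) = -j/(ω·C) = 0 - j7.372e+04 Ω
Step 3 — Parallel combination: 1/Z_total = 1/R + 1/L + 1/C; Z_total = 1.279 + j3.58 Ω = 3.802∠70.3° Ω.

Z = 1.279 + j3.58 Ω = 3.802∠70.3° Ω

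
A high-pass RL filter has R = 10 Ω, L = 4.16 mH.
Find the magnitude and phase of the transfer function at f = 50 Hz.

Step 1 — Angular frequency: ω = 2π·50 = 314.2 rad/s.
Step 2 — Transfer function: H(jω) = jωL/(R + jωL).
Step 3 — Numerator jωL = j·1.307; denominator R + jωL = 10 + j1.307.
Step 4 — H = 0.01679 + j0.1285.
Step 5 — Magnitude: |H| = 0.1296 (-17.7 dB); phase: φ = 82.6°.

|H| = 0.1296 (-17.7 dB), φ = 82.6°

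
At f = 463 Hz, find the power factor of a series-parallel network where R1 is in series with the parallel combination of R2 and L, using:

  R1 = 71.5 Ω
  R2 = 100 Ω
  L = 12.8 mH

Step 1 — Angular frequency: ω = 2π·f = 2π·463 = 2909 rad/s.
Step 2 — Component impedances:
  R1: Z = R = 71.5 Ω
  R2: Z = R = 100 Ω
  L: Z = jωL = j·2909·0.0128 = 0 + j37.24 Ω
Step 3 — Parallel branch: R2 || L = 1/(1/R2 + 1/L) = 12.18 + j32.7 Ω.
Step 4 — Series with R1: Z_total = R1 + (R2 || L) = 83.68 + j32.7 Ω = 89.84∠21.3° Ω.
Step 5 — Power factor: PF = cos(φ) = Re(Z)/|Z| = 83.68/89.84 = 0.9314.
Step 6 — Type: Im(Z) = 32.7 ⇒ lagging (phase φ = 21.3°).

PF = 0.9314 (lagging, φ = 21.3°)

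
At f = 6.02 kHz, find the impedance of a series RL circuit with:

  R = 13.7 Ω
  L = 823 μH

Step 1 — Angular frequency: ω = 2π·f = 2π·6020 = 3.782e+04 rad/s.
Step 2 — Component impedances:
  R: Z = R = 13.7 Ω
  L: Z = jωL = j·3.782e+04·0.000823 = 0 + j31.13 Ω
Step 3 — Series combination: Z_total = R + L = 13.7 + j31.13 Ω = 34.01∠66.2° Ω.

Z = 13.7 + j31.13 Ω = 34.01∠66.2° Ω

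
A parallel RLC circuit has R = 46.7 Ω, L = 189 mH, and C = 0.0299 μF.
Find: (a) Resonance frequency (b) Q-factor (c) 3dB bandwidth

Step 1 — Resonance: ω₀ = 1/√(LC) = 1/√(0.189·2.99e-08) = 1.33e+04 rad/s.
Step 2 — f₀ = ω₀/(2π) = 2117 Hz.
Step 3 — Parallel Q: Q = R/(ω₀L) = 46.7/(1.33e+04·0.189) = 0.01857.
Step 4 — Bandwidth: Δω = ω₀/Q = 7.162e+05 rad/s; BW = Δω/(2π) = 1.14e+05 Hz.

(a) f₀ = 2117 Hz  (b) Q = 0.01857  (c) BW = 1.14e+05 Hz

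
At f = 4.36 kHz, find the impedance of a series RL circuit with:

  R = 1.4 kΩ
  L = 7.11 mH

Step 1 — Angular frequency: ω = 2π·f = 2π·4360 = 2.739e+04 rad/s.
Step 2 — Component impedances:
  R: Z = R = 1400 Ω
  L: Z = jωL = j·2.739e+04·0.00711 = 0 + j194.8 Ω
Step 3 — Series combination: Z_total = R + L = 1400 + j194.8 Ω = 1413∠7.9° Ω.

Z = 1400 + j194.8 Ω = 1413∠7.9° Ω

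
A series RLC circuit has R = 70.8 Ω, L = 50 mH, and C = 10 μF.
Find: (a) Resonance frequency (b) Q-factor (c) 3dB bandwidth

Step 1 — Resonance: ω₀ = 1/√(LC) = 1/√(0.05·1e-05) = 1414 rad/s.
Step 2 — f₀ = ω₀/(2π) = 225.1 Hz.
Step 3 — Series Q: Q = ω₀L/R = 1414·0.05/70.8 = 0.9987.
Step 4 — Bandwidth: Δω = ω₀/Q = 1416 rad/s; BW = Δω/(2π) = 225.4 Hz.

(a) f₀ = 225.1 Hz  (b) Q = 0.9987  (c) BW = 225.4 Hz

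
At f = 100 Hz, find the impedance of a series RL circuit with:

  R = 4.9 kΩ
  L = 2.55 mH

Step 1 — Angular frequency: ω = 2π·f = 2π·100 = 628.3 rad/s.
Step 2 — Component impedances:
  R: Z = R = 4900 Ω
  L: Z = jωL = j·628.3·0.00255 = 0 + j1.602 Ω
Step 3 — Series combination: Z_total = R + L = 4900 + j1.602 Ω = 4900∠0.0° Ω.

Z = 4900 + j1.602 Ω = 4900∠0.0° Ω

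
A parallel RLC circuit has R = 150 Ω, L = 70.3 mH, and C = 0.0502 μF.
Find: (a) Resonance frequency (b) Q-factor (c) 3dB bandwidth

Step 1 — Resonance: ω₀ = 1/√(LC) = 1/√(0.0703·5.02e-08) = 1.683e+04 rad/s.
Step 2 — f₀ = ω₀/(2π) = 2679 Hz.
Step 3 — Parallel Q: Q = R/(ω₀L) = 150/(1.683e+04·0.0703) = 0.1268.
Step 4 — Bandwidth: Δω = ω₀/Q = 1.328e+05 rad/s; BW = Δω/(2π) = 2.114e+04 Hz.

(a) f₀ = 2679 Hz  (b) Q = 0.1268  (c) BW = 2.114e+04 Hz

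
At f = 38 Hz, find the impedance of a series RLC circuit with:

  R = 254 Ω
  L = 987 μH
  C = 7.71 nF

Step 1 — Angular frequency: ω = 2π·f = 2π·38 = 238.8 rad/s.
Step 2 — Component impedances:
  R: Z = R = 254 Ω
  L: Z = jωL = j·238.8·0.000987 = 0 + j0.2357 Ω
  C: Z = 1/(jωC) = -j/(ω·C) = 0 - j5.432e+05 Ω
Step 3 — Series combination: Z_total = R + L + C = 254 - j5.432e+05 Ω = 5.432e+05∠-90.0° Ω.

Z = 254 - j5.432e+05 Ω = 5.432e+05∠-90.0° Ω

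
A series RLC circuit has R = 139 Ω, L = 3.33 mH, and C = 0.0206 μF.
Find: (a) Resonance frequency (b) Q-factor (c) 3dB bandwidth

Step 1 — Resonance: ω₀ = 1/√(LC) = 1/√(0.00333·2.06e-08) = 1.207e+05 rad/s.
Step 2 — f₀ = ω₀/(2π) = 1.922e+04 Hz.
Step 3 — Series Q: Q = ω₀L/R = 1.207e+05·0.00333/139 = 2.893.
Step 4 — Bandwidth: Δω = ω₀/Q = 4.174e+04 rad/s; BW = Δω/(2π) = 6643 Hz.

(a) f₀ = 1.922e+04 Hz  (b) Q = 2.893  (c) BW = 6643 Hz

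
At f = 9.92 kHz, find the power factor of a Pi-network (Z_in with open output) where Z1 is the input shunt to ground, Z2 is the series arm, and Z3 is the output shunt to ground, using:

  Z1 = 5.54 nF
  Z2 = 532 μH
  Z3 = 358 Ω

Step 1 — Angular frequency: ω = 2π·f = 2π·9920 = 6.233e+04 rad/s.
Step 2 — Component impedances:
  Z1: Z = 1/(jωC) = -j/(ω·C) = 0 - j2896 Ω
  Z2: Z = jωL = j·6.233e+04·0.000532 = 0 + j33.16 Ω
  Z3: Z = R = 358 Ω
Step 3 — With open output, the series arm Z2 and the output shunt Z3 appear in series to ground: Z2 + Z3 = 358 + j33.16 Ω.
Step 4 — Parallel with input shunt Z1: Z_in = Z1 || (Z2 + Z3) = 360.7 - j11.56 Ω = 360.9∠-1.8° Ω.
Step 5 — Power factor: PF = cos(φ) = Re(Z)/|Z| = 360.7/360.89 = 0.9995.
Step 6 — Type: Im(Z) = -11.56 ⇒ leading (phase φ = -1.8°).

PF = 0.9995 (leading, φ = -1.8°)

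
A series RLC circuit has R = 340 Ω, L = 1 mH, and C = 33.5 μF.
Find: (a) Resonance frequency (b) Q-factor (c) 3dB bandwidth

Step 1 — Resonance: ω₀ = 1/√(LC) = 1/√(0.001·3.35e-05) = 5464 rad/s.
Step 2 — f₀ = ω₀/(2π) = 869.6 Hz.
Step 3 — Series Q: Q = ω₀L/R = 5464·0.001/340 = 0.01607.
Step 4 — Bandwidth: Δω = ω₀/Q = 3.4e+05 rad/s; BW = Δω/(2π) = 5.411e+04 Hz.

(a) f₀ = 869.6 Hz  (b) Q = 0.01607  (c) BW = 5.411e+04 Hz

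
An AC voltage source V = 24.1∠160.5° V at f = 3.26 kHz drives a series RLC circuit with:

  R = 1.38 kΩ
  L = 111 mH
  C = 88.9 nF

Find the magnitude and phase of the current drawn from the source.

Step 1 — Angular frequency: ω = 2π·f = 2π·3260 = 2.048e+04 rad/s.
Step 2 — Component impedances:
  R: Z = R = 1380 Ω
  L: Z = jωL = j·2.048e+04·0.111 = 0 + j2274 Ω
  C: Z = 1/(jωC) = -j/(ω·C) = 0 - j549.2 Ω
Step 3 — Series combination: Z_total = R + L + C = 1380 + j1724 Ω = 2209∠51.3° Ω.
Step 4 — Source phasor: V = 24.1∠160.5° V = -22.72 + j8.045 V.
Step 5 — Ohm's law: I = V / Z_total = (-22.72 + j8.045) / (1380 + j1724) = -0.003583 + j0.01031 A.
Step 6 — Convert to polar: |I| = 0.01091 A, ∠I = 109.2°.

I = 0.01091∠109.2° A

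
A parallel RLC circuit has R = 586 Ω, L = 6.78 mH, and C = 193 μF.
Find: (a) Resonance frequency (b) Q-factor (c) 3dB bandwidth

Step 1 — Resonance: ω₀ = 1/√(LC) = 1/√(0.00678·0.000193) = 874.2 rad/s.
Step 2 — f₀ = ω₀/(2π) = 139.1 Hz.
Step 3 — Parallel Q: Q = R/(ω₀L) = 586/(874.2·0.00678) = 98.87.
Step 4 — Bandwidth: Δω = ω₀/Q = 8.842 rad/s; BW = Δω/(2π) = 1.407 Hz.

(a) f₀ = 139.1 Hz  (b) Q = 98.87  (c) BW = 1.407 Hz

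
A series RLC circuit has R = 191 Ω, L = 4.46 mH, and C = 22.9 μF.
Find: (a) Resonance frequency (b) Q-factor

Step 1 — Resonance condition Im(Z)=0 gives ω₀ = 1/√(LC).
Step 2 — ω₀ = 1/√(0.00446·2.29e-05) = 3129 rad/s.
Step 3 — f₀ = ω₀/(2π) = 498 Hz.
Step 4 — Series Q: Q = ω₀L/R = 3129·0.00446/191 = 0.07307.

(a) f₀ = 498 Hz  (b) Q = 0.07307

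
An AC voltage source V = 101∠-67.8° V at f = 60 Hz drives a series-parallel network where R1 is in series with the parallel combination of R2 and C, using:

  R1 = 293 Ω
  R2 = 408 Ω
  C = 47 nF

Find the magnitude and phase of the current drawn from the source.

Step 1 — Angular frequency: ω = 2π·f = 2π·60 = 377 rad/s.
Step 2 — Component impedances:
  R1: Z = R = 293 Ω
  R2: Z = R = 408 Ω
  C: Z = 1/(jωC) = -j/(ω·C) = 0 - j5.644e+04 Ω
Step 3 — Parallel branch: R2 || C = 1/(1/R2 + 1/C) = 408 - j2.949 Ω.
Step 4 — Series with R1: Z_total = R1 + (R2 || C) = 701 - j2.949 Ω = 701∠-0.2° Ω.
Step 5 — Source phasor: V = 101∠-67.8° V = 38.16 - j93.51 V.
Step 6 — Ohm's law: I = V / Z_total = (38.16 - j93.51) / (701 - j2.949) = 0.055 - j0.1332 A.
Step 7 — Convert to polar: |I| = 0.1441 A, ∠I = -67.6°.

I = 0.1441∠-67.6° A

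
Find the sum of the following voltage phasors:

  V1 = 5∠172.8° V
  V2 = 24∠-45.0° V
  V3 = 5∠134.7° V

Step 1 — Convert each phasor to rectangular form:
  V1 = 5·(cos(172.8°) + j·sin(172.8°)) = -4.961 + j0.6267 V
  V2 = 24·(cos(-45.0°) + j·sin(-45.0°)) = 16.97 - j16.97 V
  V3 = 5·(cos(134.7°) + j·sin(134.7°)) = -3.517 + j3.554 V
Step 2 — Sum components: V_total = 8.493 - j12.79 V.
Step 3 — Convert to polar: |V_total| = 15.35 V, ∠V_total = -56.4°.

V_total = 15.35∠-56.4° V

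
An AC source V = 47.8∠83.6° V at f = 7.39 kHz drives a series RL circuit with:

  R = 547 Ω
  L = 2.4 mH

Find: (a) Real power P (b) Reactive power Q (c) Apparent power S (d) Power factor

Step 1 — Angular frequency: ω = 2π·f = 2π·7390 = 4.643e+04 rad/s.
Step 2 — Component impedances:
  R: Z = R = 547 Ω
  L: Z = jωL = j·4.643e+04·0.0024 = 0 + j111.4 Ω
Step 3 — Series combination: Z_total = R + L = 547 + j111.4 Ω = 558.2∠11.5° Ω.
Step 4 — Source phasor: V = 47.8∠83.6° V = 5.328 + j47.5 V.
Step 5 — Current: I = V / Z = 0.02634 + j0.08148 A = 0.08563∠72.1° A.
Step 6 — Complex power: S = V·I* = 4.011 + j0.8171 VA.
Step 7 — Real power: P = Re(S) = 4.011 W.
Step 8 — Reactive power: Q = Im(S) = 0.8171 VAR.
Step 9 — Apparent power: |S| = 4.093 VA.
Step 10 — Power factor: PF = P/|S| = 0.9799 (lagging).

(a) P = 4.011 W  (b) Q = 0.8171 VAR  (c) S = 4.093 VA  (d) PF = 0.9799 (lagging)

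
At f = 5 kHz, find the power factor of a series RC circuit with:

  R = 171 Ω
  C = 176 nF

Step 1 — Angular frequency: ω = 2π·f = 2π·5000 = 3.142e+04 rad/s.
Step 2 — Component impedances:
  R: Z = R = 171 Ω
  C: Z = 1/(jωC) = -j/(ω·C) = 0 - j180.9 Ω
Step 3 — Series combination: Z_total = R + C = 171 - j180.9 Ω = 248.9∠-46.6° Ω.
Step 4 — Power factor: PF = cos(φ) = Re(Z)/|Z| = 171/248.9 = 0.687.
Step 5 — Type: Im(Z) = -180.9 ⇒ leading (phase φ = -46.6°).

PF = 0.687 (leading, φ = -46.6°)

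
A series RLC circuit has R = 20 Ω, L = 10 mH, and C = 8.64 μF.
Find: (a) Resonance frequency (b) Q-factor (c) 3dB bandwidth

Step 1 — Resonance: ω₀ = 1/√(LC) = 1/√(0.01·8.64e-06) = 3402 rad/s.
Step 2 — f₀ = ω₀/(2π) = 541.5 Hz.
Step 3 — Series Q: Q = ω₀L/R = 3402·0.01/20 = 1.701.
Step 4 — Bandwidth: Δω = ω₀/Q = 2000 rad/s; BW = Δω/(2π) = 318.3 Hz.

(a) f₀ = 541.5 Hz  (b) Q = 1.701  (c) BW = 318.3 Hz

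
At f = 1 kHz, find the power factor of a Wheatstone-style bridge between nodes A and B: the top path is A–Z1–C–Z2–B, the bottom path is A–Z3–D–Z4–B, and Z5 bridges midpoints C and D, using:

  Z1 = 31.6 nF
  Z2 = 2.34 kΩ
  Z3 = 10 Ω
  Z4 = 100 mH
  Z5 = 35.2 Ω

Step 1 — Angular frequency: ω = 2π·f = 2π·1000 = 6283 rad/s.
Step 2 — Component impedances:
  Z1: Z = 1/(jωC) = -j/(ω·C) = 0 - j5037 Ω
  Z2: Z = R = 2340 Ω
  Z3: Z = R = 10 Ω
  Z4: Z = jωL = j·6283·0.1 = 0 + j628.3 Ω
  Z5: Z = R = 35.2 Ω
Step 3 — Bridge requires nodal analysis (the Z5 bridge couples midpoints C and D, so the two paths cannot be reduced to a simple series/parallel combination). Setting node B to ground and injecting 1 A at node A, the 3-node admittance system at A, C, D solves to V_A = Z_AB = 165.4 + j587.2 Ω = 610.1∠74.3° Ω.
Step 4 — Power factor: PF = cos(φ) = Re(Z)/|Z| = 165.4/610.1 = 0.2711.
Step 5 — Type: Im(Z) = 587.2 ⇒ lagging (phase φ = 74.3°).

PF = 0.2711 (lagging, φ = 74.3°)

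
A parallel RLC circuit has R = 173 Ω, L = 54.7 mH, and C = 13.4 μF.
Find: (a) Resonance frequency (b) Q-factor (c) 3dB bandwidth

Step 1 — Resonance: ω₀ = 1/√(LC) = 1/√(0.0547·1.34e-05) = 1168 rad/s.
Step 2 — f₀ = ω₀/(2π) = 185.9 Hz.
Step 3 — Parallel Q: Q = R/(ω₀L) = 173/(1168·0.0547) = 2.708.
Step 4 — Bandwidth: Δω = ω₀/Q = 431.4 rad/s; BW = Δω/(2π) = 68.65 Hz.

(a) f₀ = 185.9 Hz  (b) Q = 2.708  (c) BW = 68.65 Hz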